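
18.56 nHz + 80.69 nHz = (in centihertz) 9.925e-06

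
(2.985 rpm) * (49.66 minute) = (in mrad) 9.314e+05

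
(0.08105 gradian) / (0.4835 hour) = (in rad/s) 7.314e-07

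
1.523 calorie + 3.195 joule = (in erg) 9.567e+07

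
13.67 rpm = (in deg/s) 82.02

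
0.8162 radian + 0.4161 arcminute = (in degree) 46.77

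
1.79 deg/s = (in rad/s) 0.03124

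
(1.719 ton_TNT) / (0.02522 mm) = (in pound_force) 6.411e+13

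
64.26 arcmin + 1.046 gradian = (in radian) 0.03512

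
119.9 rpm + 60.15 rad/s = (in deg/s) 4166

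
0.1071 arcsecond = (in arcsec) 0.1071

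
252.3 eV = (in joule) 4.042e-17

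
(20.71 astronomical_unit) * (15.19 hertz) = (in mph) 1.053e+14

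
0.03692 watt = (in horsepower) 4.951e-05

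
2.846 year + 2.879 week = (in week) 151.3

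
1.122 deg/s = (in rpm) 0.187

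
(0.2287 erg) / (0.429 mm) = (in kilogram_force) 5.436e-06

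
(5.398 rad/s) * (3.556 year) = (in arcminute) 2.081e+12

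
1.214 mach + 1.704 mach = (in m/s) 993.6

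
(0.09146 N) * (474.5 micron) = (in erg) 434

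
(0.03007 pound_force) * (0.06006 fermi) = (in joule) 8.034e-18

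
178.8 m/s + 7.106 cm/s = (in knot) 347.7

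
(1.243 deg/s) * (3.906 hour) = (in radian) 305.1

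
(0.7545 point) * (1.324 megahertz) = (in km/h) 1269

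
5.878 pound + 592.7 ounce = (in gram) 1.947e+04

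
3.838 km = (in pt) 1.088e+07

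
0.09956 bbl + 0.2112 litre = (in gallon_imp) 3.528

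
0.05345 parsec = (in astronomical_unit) 1.102e+04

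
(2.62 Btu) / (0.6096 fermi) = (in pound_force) 1.019e+18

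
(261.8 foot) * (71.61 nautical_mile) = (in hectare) 1058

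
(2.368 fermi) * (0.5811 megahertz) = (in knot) 2.675e-09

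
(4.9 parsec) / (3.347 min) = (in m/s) 7.529e+14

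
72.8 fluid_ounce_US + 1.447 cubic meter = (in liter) 1449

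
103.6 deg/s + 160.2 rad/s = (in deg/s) 9282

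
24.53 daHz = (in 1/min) 1.472e+04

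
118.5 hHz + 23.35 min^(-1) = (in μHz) 1.185e+10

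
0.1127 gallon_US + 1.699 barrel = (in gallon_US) 71.47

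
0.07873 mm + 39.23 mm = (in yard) 0.04299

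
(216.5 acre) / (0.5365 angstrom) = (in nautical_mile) 8.818e+12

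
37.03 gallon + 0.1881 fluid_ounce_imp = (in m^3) 0.1402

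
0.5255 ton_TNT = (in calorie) 5.255e+08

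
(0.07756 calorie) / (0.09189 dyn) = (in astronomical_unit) 2.361e-06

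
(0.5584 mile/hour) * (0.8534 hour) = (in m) 766.9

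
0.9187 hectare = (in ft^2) 9.889e+04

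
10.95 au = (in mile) 1.018e+09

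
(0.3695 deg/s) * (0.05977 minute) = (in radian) 0.02313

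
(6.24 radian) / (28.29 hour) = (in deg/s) 0.003511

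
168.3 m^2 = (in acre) 0.04159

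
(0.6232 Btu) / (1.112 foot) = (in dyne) 1.94e+08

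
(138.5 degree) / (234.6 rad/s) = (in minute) 0.0001717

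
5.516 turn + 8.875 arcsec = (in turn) 5.516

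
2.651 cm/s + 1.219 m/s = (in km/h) 4.484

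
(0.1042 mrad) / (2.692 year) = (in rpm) 1.172e-11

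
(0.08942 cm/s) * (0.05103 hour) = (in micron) 1.643e+05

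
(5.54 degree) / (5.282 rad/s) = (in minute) 0.0003051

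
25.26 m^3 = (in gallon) 6673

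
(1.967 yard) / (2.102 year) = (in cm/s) 2.713e-06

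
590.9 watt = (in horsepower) 0.7924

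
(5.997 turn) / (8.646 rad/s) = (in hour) 0.001211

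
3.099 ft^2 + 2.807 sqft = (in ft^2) 5.906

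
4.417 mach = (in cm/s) 1.504e+05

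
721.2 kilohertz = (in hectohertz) 7212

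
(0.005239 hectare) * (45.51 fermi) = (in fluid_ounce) 8.062e-08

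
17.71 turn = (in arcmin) 3.825e+05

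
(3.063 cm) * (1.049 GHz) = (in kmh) 1.157e+08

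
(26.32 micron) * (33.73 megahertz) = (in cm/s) 8.878e+04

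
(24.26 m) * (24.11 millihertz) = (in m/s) 0.5849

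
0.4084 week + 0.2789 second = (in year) 0.007832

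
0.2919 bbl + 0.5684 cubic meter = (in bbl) 3.867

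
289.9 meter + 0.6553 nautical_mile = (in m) 1504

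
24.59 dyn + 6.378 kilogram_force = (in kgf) 6.378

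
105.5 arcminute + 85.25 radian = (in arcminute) 2.932e+05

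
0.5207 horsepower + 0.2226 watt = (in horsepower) 0.521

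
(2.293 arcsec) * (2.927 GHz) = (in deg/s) 1.864e+06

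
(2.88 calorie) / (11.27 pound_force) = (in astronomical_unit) 1.607e-12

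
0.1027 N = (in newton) 0.1027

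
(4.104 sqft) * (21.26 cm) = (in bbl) 0.5098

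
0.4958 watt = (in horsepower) 0.0006649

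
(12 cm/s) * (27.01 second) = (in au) 2.167e-11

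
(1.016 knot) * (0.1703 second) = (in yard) 0.09734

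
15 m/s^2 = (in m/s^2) 15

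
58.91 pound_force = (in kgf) 26.72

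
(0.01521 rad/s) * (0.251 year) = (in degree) 6.898e+06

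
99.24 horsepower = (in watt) 7.4e+04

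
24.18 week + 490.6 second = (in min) 2.437e+05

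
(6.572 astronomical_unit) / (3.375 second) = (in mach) 8.555e+08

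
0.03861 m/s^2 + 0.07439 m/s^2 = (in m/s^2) 0.113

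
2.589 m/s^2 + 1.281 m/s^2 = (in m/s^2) 3.87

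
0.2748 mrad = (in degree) 0.01574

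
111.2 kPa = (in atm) 1.097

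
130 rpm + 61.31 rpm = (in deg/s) 1148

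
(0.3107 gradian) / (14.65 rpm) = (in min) 5.302e-05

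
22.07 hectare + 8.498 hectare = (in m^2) 3.057e+05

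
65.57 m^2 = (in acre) 0.0162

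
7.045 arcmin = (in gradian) 0.1305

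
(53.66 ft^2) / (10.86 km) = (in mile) 2.852e-07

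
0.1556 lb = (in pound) 0.1556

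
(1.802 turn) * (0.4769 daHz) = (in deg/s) 3094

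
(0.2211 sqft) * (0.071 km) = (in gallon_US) 385.3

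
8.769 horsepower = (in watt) 6539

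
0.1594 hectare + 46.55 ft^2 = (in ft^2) 1.72e+04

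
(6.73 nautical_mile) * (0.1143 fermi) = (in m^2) 1.425e-12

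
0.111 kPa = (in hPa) 1.11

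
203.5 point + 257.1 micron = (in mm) 72.05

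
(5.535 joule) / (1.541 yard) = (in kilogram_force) 0.4006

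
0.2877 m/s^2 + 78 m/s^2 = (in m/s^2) 78.29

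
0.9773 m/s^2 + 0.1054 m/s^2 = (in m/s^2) 1.083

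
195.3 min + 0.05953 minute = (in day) 0.1357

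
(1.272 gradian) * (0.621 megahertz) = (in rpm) 1.185e+05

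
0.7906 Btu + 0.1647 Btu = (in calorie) 240.9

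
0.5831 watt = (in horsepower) 0.0007819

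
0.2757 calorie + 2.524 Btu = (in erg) 2.664e+10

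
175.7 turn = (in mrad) 1.104e+06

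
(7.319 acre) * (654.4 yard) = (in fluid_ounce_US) 5.993e+11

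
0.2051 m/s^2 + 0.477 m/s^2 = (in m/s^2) 0.6821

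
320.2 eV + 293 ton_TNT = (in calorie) 2.93e+11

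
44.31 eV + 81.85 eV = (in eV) 126.2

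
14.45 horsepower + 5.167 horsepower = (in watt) 1.463e+04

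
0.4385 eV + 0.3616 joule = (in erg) 3.616e+06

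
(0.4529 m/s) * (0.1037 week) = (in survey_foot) 9.319e+04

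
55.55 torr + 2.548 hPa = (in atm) 0.07561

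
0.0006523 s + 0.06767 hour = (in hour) 0.06767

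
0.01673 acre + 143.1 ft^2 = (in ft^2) 871.9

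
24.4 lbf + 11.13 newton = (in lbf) 26.9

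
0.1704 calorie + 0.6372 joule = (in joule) 1.35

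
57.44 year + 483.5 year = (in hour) 4.739e+06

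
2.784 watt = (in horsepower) 0.003733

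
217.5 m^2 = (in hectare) 0.02175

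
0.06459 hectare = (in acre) 0.1596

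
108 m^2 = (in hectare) 0.0108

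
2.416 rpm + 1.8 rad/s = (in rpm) 19.6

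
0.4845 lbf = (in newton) 2.155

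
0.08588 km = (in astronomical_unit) 5.741e-10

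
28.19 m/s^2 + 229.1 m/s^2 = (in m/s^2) 257.3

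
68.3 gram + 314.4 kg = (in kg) 314.5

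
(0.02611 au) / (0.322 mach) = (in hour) 9896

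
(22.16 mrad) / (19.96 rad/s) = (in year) 3.52e-11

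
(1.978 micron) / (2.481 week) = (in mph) 2.949e-12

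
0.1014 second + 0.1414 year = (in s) 4.459e+06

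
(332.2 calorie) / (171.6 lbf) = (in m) 1.821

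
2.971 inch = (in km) 7.546e-05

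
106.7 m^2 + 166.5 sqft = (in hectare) 0.01222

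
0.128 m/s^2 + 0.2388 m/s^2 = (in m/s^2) 0.3668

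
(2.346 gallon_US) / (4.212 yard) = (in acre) 5.698e-07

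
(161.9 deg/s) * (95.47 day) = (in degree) 1.335e+09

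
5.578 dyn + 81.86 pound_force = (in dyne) 3.641e+07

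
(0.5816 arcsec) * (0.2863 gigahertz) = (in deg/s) 4.625e+04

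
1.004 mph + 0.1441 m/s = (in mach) 0.001741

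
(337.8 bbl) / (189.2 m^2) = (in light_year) 3e-17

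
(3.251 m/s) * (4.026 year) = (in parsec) 1.338e-08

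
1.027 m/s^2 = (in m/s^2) 1.027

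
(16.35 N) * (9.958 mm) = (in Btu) 0.0001543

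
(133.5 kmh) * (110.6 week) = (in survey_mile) 1.541e+06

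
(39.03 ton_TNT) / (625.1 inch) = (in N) 1.029e+10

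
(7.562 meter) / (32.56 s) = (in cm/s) 23.22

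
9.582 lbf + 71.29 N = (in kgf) 11.62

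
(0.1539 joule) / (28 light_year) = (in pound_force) 1.306e-19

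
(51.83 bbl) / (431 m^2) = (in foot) 0.06273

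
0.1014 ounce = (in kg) 0.002875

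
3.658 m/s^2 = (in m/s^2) 3.658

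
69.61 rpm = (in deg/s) 417.7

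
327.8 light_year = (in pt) 8.791e+21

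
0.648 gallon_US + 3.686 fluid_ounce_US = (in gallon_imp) 0.5636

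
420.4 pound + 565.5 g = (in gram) 1.913e+05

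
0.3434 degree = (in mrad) 5.993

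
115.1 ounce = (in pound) 7.194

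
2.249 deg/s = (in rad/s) 0.03925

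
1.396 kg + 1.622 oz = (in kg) 1.442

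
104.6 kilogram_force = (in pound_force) 230.6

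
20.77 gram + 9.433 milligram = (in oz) 0.733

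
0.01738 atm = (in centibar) 1.761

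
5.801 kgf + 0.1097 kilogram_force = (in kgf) 5.911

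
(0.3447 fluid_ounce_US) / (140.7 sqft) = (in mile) 4.846e-10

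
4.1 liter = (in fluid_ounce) 138.6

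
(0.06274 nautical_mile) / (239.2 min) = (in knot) 0.01574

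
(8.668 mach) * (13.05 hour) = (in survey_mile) 8.616e+04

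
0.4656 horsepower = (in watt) 347.2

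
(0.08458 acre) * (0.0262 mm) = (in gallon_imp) 1.973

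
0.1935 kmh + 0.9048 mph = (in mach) 0.001346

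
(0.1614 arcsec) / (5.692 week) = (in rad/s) 2.273e-13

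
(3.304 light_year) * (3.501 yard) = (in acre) 2.473e+13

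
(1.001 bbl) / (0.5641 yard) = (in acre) 7.624e-05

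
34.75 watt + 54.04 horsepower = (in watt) 4.033e+04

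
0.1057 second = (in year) 3.352e-09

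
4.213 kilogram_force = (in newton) 41.32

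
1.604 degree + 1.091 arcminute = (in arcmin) 97.33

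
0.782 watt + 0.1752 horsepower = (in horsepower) 0.1762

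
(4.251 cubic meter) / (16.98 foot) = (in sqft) 8.841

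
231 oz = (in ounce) 231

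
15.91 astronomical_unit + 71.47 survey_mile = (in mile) 1.479e+09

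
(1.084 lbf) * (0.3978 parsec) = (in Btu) 5.61e+13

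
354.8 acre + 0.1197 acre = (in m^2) 1.436e+06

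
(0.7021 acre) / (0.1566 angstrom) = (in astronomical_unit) 1213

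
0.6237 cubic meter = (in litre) 623.7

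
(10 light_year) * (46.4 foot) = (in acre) 3.306e+14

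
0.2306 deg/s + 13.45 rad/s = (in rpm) 128.5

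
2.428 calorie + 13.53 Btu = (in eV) 8.916e+22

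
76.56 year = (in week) 3992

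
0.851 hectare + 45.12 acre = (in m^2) 1.911e+05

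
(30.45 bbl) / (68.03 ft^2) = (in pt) 2171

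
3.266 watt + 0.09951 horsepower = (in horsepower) 0.1039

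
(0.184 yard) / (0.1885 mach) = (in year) 8.312e-11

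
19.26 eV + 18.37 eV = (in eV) 37.63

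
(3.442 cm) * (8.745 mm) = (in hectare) 3.01e-08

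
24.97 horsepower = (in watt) 1.862e+04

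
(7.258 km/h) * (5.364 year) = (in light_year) 3.605e-08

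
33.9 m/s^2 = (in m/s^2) 33.9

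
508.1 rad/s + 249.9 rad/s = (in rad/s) 758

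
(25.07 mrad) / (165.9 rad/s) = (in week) 2.499e-10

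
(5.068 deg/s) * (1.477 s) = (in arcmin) 449.1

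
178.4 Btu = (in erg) 1.882e+12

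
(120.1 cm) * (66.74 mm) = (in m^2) 0.08015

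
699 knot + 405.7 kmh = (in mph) 1056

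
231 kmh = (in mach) 0.1884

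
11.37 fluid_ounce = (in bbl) 0.002115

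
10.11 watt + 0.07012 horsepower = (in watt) 62.4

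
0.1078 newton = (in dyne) 1.078e+04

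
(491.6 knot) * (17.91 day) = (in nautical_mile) 2.113e+05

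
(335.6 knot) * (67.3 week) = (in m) 7.027e+09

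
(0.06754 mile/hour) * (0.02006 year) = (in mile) 11.87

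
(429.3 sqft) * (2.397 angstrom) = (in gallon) 2.525e-06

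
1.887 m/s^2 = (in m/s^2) 1.887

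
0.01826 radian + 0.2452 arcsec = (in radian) 0.01826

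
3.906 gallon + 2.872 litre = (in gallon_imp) 3.884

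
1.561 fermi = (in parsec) 5.059e-32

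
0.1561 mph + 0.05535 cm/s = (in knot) 0.1367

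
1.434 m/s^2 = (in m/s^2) 1.434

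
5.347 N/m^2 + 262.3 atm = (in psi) 3855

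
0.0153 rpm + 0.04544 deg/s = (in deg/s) 0.1372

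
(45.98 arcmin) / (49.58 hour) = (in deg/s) 4.293e-06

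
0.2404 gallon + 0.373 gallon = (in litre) 2.322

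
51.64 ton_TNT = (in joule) 2.161e+11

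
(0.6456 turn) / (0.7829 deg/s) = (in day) 0.003436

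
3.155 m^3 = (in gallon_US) 833.5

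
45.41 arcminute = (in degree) 0.7568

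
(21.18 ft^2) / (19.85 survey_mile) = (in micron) 61.6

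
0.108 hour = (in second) 388.8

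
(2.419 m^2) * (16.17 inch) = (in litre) 993.5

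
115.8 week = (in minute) 1.167e+06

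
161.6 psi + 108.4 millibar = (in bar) 11.25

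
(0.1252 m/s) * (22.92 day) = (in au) 1.657e-06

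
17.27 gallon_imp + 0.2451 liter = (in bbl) 0.4954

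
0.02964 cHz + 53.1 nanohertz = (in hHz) 2.965e-06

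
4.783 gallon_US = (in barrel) 0.1139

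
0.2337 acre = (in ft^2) 1.018e+04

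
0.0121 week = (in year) 0.0002321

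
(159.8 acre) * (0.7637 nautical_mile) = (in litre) 9.147e+11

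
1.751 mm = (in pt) 4.963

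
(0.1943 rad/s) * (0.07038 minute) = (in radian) 0.8205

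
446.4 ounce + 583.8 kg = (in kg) 596.5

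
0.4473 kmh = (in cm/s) 12.42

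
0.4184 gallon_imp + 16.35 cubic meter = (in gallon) 4320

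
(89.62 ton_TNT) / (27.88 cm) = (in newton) 1.345e+12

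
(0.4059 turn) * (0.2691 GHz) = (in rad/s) 6.863e+08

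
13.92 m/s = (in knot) 27.06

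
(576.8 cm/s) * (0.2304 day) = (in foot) 3.767e+05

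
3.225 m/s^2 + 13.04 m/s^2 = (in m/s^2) 16.27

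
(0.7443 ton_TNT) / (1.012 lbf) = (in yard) 7.565e+08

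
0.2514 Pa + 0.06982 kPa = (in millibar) 0.7007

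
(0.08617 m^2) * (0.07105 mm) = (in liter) 0.006122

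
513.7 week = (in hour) 8.63e+04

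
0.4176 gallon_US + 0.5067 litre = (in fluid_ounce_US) 70.59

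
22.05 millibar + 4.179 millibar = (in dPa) 2.623e+04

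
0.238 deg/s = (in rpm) 0.03967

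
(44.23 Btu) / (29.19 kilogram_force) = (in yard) 178.3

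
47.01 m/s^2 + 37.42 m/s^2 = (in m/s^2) 84.43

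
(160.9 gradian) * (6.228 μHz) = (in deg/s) 0.0009019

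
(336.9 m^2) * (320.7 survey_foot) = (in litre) 3.293e+07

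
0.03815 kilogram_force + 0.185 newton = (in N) 0.5591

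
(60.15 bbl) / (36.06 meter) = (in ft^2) 2.855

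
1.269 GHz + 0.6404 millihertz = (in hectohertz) 1.269e+07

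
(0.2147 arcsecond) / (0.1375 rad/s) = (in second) 7.57e-06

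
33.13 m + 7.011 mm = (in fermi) 3.314e+16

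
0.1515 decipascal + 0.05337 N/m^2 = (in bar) 6.852e-07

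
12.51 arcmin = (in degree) 0.2085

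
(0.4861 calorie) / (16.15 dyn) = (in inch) 4.958e+05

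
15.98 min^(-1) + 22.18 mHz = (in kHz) 0.0002885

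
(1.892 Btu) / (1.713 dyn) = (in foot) 3.823e+08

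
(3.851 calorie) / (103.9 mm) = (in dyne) 1.551e+07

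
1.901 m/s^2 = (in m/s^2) 1.901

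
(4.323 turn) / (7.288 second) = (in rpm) 35.59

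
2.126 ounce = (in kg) 0.06027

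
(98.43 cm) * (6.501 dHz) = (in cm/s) 63.99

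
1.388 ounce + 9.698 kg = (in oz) 343.5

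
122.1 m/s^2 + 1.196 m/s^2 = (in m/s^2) 123.3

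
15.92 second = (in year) 5.048e-07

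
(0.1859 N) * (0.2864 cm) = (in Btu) 5.046e-07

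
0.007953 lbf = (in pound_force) 0.007953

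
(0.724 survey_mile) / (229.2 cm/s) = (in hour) 0.1412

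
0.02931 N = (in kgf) 0.002989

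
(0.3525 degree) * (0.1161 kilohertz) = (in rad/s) 0.7143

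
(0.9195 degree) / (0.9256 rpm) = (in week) 2.738e-07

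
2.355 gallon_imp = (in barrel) 0.06734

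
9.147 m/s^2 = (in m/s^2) 9.147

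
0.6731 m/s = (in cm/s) 67.31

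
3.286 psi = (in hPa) 226.6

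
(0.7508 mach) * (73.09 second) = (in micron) 1.869e+10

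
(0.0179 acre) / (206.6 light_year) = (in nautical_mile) 2.001e-20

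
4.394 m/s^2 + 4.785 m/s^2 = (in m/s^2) 9.179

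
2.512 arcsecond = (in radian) 1.218e-05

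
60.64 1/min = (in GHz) 1.011e-09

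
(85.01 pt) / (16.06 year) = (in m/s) 5.921e-11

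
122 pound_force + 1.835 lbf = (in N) 550.8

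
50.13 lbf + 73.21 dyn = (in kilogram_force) 22.74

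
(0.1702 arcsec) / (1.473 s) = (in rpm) 5.349e-06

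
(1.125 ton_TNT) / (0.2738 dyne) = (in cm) 1.719e+17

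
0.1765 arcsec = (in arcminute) 0.002942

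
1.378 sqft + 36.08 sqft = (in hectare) 0.000348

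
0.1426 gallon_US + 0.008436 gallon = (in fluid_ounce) 19.33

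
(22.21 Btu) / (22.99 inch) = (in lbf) 9021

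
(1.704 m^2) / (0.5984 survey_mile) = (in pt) 5.016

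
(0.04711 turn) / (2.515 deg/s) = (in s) 6.743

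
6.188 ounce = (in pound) 0.3867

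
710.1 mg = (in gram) 0.7101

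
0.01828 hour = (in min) 1.097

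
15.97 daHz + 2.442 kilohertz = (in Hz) 2602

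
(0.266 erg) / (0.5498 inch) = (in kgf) 1.942e-07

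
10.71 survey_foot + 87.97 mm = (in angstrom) 3.352e+10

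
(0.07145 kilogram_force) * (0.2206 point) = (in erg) 545.3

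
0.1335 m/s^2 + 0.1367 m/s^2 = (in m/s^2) 0.2702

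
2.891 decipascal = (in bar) 2.891e-06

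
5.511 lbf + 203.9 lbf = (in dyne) 9.315e+07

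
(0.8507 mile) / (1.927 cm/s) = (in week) 0.1175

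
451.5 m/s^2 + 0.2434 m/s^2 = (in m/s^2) 451.7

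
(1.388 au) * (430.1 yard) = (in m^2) 8.166e+13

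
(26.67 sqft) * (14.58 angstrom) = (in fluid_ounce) 0.0001222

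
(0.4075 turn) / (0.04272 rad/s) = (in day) 0.0006937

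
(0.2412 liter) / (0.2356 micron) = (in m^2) 1024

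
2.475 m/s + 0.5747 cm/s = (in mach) 0.007286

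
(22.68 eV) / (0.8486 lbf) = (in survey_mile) 5.982e-22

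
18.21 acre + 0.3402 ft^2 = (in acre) 18.21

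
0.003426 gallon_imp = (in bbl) 9.796e-05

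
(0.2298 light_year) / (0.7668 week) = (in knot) 9.113e+09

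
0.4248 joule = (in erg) 4.248e+06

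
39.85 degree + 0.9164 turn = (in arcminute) 2.219e+04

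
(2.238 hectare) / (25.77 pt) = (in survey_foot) 8.077e+06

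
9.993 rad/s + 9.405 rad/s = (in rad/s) 19.4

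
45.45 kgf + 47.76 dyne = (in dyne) 4.457e+07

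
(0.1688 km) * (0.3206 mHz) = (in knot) 0.1052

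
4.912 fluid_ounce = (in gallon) 0.03837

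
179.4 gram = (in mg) 1.794e+05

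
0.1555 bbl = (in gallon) 6.531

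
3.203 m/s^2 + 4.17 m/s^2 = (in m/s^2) 7.373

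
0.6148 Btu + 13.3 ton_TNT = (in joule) 5.565e+10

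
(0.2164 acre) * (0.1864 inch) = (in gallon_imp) 912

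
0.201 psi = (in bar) 0.01386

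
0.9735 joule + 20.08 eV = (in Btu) 0.0009227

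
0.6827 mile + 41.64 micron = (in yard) 1202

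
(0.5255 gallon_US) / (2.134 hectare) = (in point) 0.0002642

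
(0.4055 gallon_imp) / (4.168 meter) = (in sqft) 0.004761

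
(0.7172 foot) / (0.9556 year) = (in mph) 1.623e-08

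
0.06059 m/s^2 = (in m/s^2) 0.06059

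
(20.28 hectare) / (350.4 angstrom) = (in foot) 1.899e+13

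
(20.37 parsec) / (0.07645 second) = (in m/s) 8.222e+18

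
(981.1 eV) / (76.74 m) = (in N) 2.048e-18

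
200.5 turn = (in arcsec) 2.598e+08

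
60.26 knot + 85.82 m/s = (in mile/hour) 261.3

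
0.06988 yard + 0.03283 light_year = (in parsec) 0.01007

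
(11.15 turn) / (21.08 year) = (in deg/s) 6.038e-06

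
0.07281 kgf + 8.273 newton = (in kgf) 0.9164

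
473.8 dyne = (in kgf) 0.0004831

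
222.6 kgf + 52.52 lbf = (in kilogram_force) 246.4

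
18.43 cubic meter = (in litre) 1.843e+04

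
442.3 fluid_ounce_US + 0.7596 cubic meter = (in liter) 772.7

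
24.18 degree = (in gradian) 26.87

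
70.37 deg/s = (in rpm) 11.73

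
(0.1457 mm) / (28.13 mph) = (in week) 1.916e-11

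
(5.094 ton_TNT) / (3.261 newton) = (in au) 0.04369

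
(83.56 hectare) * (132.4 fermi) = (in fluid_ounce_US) 0.003741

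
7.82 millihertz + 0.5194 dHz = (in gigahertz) 5.976e-11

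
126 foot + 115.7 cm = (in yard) 43.27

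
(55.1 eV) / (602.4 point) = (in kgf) 4.236e-18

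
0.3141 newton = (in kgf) 0.03203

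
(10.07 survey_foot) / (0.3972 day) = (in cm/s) 0.008944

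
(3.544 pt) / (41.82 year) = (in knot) 1.843e-12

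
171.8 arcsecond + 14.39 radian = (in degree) 824.5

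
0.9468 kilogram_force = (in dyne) 9.285e+05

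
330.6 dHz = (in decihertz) 330.6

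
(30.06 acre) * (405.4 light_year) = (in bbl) 2.935e+24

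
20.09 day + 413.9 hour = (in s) 3.226e+06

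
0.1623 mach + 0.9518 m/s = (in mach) 0.1651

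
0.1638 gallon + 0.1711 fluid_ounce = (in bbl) 0.003932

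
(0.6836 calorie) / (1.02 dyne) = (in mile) 174.2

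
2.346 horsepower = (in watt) 1749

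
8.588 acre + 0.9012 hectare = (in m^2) 4.377e+04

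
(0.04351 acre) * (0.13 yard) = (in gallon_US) 5529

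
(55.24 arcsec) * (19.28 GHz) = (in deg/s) 2.958e+08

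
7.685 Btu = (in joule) 8108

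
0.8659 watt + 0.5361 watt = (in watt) 1.402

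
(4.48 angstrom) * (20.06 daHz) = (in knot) 1.747e-07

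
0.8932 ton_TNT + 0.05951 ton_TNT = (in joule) 3.986e+09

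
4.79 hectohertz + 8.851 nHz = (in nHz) 4.79e+11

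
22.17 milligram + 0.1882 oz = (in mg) 5358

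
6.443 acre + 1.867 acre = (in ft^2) 3.62e+05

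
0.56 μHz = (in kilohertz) 5.6e-10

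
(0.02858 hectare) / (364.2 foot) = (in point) 7298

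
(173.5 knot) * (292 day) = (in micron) 2.252e+15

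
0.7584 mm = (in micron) 758.4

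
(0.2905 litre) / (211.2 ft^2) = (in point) 0.04197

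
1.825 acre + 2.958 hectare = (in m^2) 3.697e+04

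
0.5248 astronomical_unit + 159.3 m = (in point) 2.225e+14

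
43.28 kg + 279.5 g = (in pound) 96.03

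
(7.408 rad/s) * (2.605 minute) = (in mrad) 1.158e+06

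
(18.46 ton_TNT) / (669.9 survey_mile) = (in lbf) 1.611e+04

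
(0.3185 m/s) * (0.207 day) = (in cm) 5.696e+05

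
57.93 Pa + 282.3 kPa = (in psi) 40.95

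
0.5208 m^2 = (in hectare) 5.208e-05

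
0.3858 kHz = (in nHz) 3.858e+11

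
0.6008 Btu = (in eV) 3.956e+21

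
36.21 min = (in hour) 0.6035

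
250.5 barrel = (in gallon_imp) 8761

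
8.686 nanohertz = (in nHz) 8.686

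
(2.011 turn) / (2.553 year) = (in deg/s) 8.992e-06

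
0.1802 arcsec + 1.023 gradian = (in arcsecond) 3315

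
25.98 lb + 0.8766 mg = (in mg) 1.178e+07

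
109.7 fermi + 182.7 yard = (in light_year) 1.766e-14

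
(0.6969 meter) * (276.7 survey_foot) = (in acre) 0.01452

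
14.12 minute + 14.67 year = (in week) 764.9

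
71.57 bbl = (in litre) 1.138e+04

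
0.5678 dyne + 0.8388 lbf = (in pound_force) 0.8388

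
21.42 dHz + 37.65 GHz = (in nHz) 3.765e+19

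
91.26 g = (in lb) 0.2012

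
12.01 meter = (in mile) 0.007463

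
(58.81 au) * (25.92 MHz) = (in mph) 5.101e+20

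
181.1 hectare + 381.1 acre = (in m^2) 3.353e+06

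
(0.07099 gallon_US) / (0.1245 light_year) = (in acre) 5.638e-23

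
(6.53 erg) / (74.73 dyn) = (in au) 5.841e-15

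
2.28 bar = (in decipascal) 2.28e+06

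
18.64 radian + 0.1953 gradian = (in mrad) 1.864e+04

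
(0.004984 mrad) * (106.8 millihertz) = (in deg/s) 3.05e-05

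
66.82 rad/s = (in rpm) 638.1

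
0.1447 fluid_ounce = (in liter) 0.004279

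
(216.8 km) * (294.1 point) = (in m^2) 2.249e+04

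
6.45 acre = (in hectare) 2.61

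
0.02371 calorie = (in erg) 9.92e+05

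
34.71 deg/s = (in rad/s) 0.6058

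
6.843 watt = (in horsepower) 0.009177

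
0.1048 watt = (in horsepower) 0.0001405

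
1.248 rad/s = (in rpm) 11.92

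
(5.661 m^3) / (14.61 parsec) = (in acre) 3.103e-21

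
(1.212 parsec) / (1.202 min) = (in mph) 1.16e+15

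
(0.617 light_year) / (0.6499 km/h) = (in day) 3.742e+11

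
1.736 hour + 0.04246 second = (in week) 0.01033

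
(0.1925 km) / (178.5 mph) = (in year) 7.65e-08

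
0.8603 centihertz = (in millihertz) 8.603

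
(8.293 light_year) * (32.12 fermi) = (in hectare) 0.252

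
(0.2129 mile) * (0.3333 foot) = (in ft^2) 374.7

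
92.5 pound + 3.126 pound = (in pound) 95.63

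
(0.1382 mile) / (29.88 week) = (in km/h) 4.431e-05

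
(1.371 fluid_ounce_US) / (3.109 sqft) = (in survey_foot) 0.0004605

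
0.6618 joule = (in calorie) 0.1582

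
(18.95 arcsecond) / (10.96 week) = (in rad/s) 1.386e-11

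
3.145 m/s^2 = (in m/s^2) 3.145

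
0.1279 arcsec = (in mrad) 0.0006201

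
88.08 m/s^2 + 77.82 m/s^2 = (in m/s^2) 165.9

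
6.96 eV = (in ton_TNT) 2.665e-28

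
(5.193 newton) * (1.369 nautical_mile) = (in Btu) 12.48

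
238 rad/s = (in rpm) 2273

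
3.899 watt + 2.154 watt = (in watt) 6.053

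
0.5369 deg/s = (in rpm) 0.08948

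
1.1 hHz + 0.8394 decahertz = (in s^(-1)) 118.4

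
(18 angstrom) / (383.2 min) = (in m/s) 7.829e-14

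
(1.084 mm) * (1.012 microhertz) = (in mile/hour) 2.454e-09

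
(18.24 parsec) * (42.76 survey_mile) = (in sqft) 4.169e+23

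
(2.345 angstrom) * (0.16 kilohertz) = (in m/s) 3.752e-08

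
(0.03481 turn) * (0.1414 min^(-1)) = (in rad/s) 0.0005154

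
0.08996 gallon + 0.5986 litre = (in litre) 0.9391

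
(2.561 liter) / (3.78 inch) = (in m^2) 0.02667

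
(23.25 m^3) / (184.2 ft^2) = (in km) 0.001359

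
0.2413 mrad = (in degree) 0.01383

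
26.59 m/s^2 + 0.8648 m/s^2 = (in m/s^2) 27.45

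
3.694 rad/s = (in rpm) 35.28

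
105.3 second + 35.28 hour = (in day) 1.471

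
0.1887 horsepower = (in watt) 140.7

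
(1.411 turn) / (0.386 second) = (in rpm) 219.3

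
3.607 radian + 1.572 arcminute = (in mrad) 3607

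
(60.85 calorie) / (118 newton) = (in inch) 84.94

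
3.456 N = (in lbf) 0.7769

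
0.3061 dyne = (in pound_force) 6.881e-07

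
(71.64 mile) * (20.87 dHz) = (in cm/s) 2.406e+07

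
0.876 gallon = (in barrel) 0.02086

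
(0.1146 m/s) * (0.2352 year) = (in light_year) 8.985e-11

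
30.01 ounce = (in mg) 8.508e+05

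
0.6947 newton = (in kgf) 0.07084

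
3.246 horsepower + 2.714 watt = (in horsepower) 3.25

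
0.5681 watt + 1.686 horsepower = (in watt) 1258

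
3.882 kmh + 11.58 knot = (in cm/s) 703.6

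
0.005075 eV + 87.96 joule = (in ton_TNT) 2.102e-08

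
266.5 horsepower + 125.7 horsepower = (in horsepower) 392.2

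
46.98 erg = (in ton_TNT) 1.123e-15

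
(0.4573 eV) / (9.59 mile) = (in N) 4.747e-24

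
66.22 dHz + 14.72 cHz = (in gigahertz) 6.769e-09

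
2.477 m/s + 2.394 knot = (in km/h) 13.35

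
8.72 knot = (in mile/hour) 10.03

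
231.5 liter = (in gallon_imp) 50.92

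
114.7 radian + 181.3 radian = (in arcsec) 6.105e+07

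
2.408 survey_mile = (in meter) 3875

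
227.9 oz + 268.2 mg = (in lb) 14.24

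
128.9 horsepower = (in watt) 9.612e+04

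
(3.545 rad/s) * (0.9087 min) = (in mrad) 1.933e+05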